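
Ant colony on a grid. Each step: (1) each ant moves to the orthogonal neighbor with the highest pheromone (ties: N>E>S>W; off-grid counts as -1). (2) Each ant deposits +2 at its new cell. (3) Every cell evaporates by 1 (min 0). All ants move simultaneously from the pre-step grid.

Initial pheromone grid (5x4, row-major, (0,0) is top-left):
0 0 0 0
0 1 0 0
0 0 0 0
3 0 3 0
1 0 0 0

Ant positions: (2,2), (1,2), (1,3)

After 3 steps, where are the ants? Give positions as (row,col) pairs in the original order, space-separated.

Step 1: ant0:(2,2)->S->(3,2) | ant1:(1,2)->W->(1,1) | ant2:(1,3)->N->(0,3)
  grid max=4 at (3,2)
Step 2: ant0:(3,2)->N->(2,2) | ant1:(1,1)->N->(0,1) | ant2:(0,3)->S->(1,3)
  grid max=3 at (3,2)
Step 3: ant0:(2,2)->S->(3,2) | ant1:(0,1)->S->(1,1) | ant2:(1,3)->N->(0,3)
  grid max=4 at (3,2)

(3,2) (1,1) (0,3)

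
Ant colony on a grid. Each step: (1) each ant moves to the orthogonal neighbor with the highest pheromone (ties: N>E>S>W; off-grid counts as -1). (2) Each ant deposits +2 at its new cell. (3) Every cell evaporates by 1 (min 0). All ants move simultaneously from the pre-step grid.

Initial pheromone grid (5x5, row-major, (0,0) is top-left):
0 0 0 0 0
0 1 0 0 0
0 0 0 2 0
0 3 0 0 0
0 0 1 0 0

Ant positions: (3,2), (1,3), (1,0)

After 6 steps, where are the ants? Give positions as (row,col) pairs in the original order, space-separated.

Step 1: ant0:(3,2)->W->(3,1) | ant1:(1,3)->S->(2,3) | ant2:(1,0)->E->(1,1)
  grid max=4 at (3,1)
Step 2: ant0:(3,1)->N->(2,1) | ant1:(2,3)->N->(1,3) | ant2:(1,1)->N->(0,1)
  grid max=3 at (3,1)
Step 3: ant0:(2,1)->S->(3,1) | ant1:(1,3)->S->(2,3) | ant2:(0,1)->S->(1,1)
  grid max=4 at (3,1)
Step 4: ant0:(3,1)->N->(2,1) | ant1:(2,3)->N->(1,3) | ant2:(1,1)->N->(0,1)
  grid max=3 at (3,1)
Step 5: ant0:(2,1)->S->(3,1) | ant1:(1,3)->S->(2,3) | ant2:(0,1)->S->(1,1)
  grid max=4 at (3,1)
Step 6: ant0:(3,1)->N->(2,1) | ant1:(2,3)->N->(1,3) | ant2:(1,1)->N->(0,1)
  grid max=3 at (3,1)

(2,1) (1,3) (0,1)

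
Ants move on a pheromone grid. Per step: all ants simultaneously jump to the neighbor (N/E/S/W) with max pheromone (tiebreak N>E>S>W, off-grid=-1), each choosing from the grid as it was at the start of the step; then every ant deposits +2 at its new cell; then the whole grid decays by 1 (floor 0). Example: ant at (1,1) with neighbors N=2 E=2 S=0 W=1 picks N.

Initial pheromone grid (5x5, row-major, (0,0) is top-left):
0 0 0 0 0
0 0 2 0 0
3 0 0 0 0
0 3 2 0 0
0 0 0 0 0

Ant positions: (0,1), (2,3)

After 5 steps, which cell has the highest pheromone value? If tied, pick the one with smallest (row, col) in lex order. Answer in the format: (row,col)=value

Answer: (0,2)=5

Derivation:
Step 1: ant0:(0,1)->E->(0,2) | ant1:(2,3)->N->(1,3)
  grid max=2 at (2,0)
Step 2: ant0:(0,2)->S->(1,2) | ant1:(1,3)->W->(1,2)
  grid max=4 at (1,2)
Step 3: ant0:(1,2)->N->(0,2) | ant1:(1,2)->N->(0,2)
  grid max=3 at (0,2)
Step 4: ant0:(0,2)->S->(1,2) | ant1:(0,2)->S->(1,2)
  grid max=6 at (1,2)
Step 5: ant0:(1,2)->N->(0,2) | ant1:(1,2)->N->(0,2)
  grid max=5 at (0,2)
Final grid:
  0 0 5 0 0
  0 0 5 0 0
  0 0 0 0 0
  0 0 0 0 0
  0 0 0 0 0
Max pheromone 5 at (0,2)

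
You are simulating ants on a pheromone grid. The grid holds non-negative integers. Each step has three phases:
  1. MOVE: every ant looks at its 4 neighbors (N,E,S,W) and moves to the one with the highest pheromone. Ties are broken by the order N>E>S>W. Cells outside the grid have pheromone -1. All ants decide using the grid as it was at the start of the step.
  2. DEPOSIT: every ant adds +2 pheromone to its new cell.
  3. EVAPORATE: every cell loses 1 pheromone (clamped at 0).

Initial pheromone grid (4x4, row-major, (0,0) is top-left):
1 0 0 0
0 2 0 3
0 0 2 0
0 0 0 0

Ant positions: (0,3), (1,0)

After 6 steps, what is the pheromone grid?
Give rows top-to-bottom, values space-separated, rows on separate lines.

After step 1: ants at (1,3),(1,1)
  0 0 0 0
  0 3 0 4
  0 0 1 0
  0 0 0 0
After step 2: ants at (0,3),(0,1)
  0 1 0 1
  0 2 0 3
  0 0 0 0
  0 0 0 0
After step 3: ants at (1,3),(1,1)
  0 0 0 0
  0 3 0 4
  0 0 0 0
  0 0 0 0
After step 4: ants at (0,3),(0,1)
  0 1 0 1
  0 2 0 3
  0 0 0 0
  0 0 0 0
After step 5: ants at (1,3),(1,1)
  0 0 0 0
  0 3 0 4
  0 0 0 0
  0 0 0 0
After step 6: ants at (0,3),(0,1)
  0 1 0 1
  0 2 0 3
  0 0 0 0
  0 0 0 0

0 1 0 1
0 2 0 3
0 0 0 0
0 0 0 0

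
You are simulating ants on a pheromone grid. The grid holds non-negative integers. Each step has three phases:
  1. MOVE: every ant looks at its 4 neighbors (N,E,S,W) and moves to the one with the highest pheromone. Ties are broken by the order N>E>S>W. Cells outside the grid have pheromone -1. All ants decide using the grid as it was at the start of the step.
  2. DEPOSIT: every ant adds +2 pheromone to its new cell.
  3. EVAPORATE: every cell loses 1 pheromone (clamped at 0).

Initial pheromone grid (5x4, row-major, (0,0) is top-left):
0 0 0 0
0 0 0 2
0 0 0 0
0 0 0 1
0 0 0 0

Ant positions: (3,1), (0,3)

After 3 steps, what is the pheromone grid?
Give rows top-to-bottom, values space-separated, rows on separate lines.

After step 1: ants at (2,1),(1,3)
  0 0 0 0
  0 0 0 3
  0 1 0 0
  0 0 0 0
  0 0 0 0
After step 2: ants at (1,1),(0,3)
  0 0 0 1
  0 1 0 2
  0 0 0 0
  0 0 0 0
  0 0 0 0
After step 3: ants at (0,1),(1,3)
  0 1 0 0
  0 0 0 3
  0 0 0 0
  0 0 0 0
  0 0 0 0

0 1 0 0
0 0 0 3
0 0 0 0
0 0 0 0
0 0 0 0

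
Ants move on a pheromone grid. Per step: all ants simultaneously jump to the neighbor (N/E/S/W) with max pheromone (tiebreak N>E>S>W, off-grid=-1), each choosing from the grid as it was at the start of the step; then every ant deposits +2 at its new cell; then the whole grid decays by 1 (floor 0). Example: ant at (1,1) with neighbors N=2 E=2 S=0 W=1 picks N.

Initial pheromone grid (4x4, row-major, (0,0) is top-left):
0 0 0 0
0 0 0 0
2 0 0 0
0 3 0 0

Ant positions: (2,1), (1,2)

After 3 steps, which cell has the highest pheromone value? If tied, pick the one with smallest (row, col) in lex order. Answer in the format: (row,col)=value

Answer: (3,1)=4

Derivation:
Step 1: ant0:(2,1)->S->(3,1) | ant1:(1,2)->N->(0,2)
  grid max=4 at (3,1)
Step 2: ant0:(3,1)->N->(2,1) | ant1:(0,2)->E->(0,3)
  grid max=3 at (3,1)
Step 3: ant0:(2,1)->S->(3,1) | ant1:(0,3)->S->(1,3)
  grid max=4 at (3,1)
Final grid:
  0 0 0 0
  0 0 0 1
  0 0 0 0
  0 4 0 0
Max pheromone 4 at (3,1)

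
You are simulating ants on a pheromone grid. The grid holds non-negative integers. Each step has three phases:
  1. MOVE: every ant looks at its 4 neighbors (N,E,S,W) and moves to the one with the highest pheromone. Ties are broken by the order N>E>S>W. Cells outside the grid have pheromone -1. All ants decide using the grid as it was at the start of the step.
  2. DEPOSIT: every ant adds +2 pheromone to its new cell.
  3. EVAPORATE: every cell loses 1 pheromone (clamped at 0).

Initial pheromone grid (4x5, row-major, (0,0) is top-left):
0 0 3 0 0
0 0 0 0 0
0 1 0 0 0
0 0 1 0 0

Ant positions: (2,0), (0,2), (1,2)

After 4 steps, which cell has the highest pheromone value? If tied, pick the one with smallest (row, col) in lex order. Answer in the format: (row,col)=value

Step 1: ant0:(2,0)->E->(2,1) | ant1:(0,2)->E->(0,3) | ant2:(1,2)->N->(0,2)
  grid max=4 at (0,2)
Step 2: ant0:(2,1)->N->(1,1) | ant1:(0,3)->W->(0,2) | ant2:(0,2)->E->(0,3)
  grid max=5 at (0,2)
Step 3: ant0:(1,1)->S->(2,1) | ant1:(0,2)->E->(0,3) | ant2:(0,3)->W->(0,2)
  grid max=6 at (0,2)
Step 4: ant0:(2,1)->N->(1,1) | ant1:(0,3)->W->(0,2) | ant2:(0,2)->E->(0,3)
  grid max=7 at (0,2)
Final grid:
  0 0 7 4 0
  0 1 0 0 0
  0 1 0 0 0
  0 0 0 0 0
Max pheromone 7 at (0,2)

Answer: (0,2)=7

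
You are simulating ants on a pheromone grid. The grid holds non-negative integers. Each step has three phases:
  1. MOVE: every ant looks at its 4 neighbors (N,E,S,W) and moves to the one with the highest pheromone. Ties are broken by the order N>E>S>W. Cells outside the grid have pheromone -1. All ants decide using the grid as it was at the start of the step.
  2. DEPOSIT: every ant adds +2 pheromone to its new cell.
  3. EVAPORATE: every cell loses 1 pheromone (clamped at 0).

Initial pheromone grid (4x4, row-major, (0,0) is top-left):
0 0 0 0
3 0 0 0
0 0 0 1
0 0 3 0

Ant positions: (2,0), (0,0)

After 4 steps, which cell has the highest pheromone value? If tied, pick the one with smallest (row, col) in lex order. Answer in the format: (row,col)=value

Answer: (1,0)=7

Derivation:
Step 1: ant0:(2,0)->N->(1,0) | ant1:(0,0)->S->(1,0)
  grid max=6 at (1,0)
Step 2: ant0:(1,0)->N->(0,0) | ant1:(1,0)->N->(0,0)
  grid max=5 at (1,0)
Step 3: ant0:(0,0)->S->(1,0) | ant1:(0,0)->S->(1,0)
  grid max=8 at (1,0)
Step 4: ant0:(1,0)->N->(0,0) | ant1:(1,0)->N->(0,0)
  grid max=7 at (1,0)
Final grid:
  5 0 0 0
  7 0 0 0
  0 0 0 0
  0 0 0 0
Max pheromone 7 at (1,0)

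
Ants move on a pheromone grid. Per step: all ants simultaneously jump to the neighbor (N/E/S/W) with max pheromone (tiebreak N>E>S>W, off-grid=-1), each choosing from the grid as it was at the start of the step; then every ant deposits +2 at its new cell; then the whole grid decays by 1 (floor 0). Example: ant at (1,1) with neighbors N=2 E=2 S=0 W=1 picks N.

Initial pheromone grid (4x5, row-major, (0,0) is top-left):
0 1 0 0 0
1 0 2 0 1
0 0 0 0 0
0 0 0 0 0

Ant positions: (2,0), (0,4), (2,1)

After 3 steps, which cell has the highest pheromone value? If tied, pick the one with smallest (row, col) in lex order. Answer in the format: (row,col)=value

Step 1: ant0:(2,0)->N->(1,0) | ant1:(0,4)->S->(1,4) | ant2:(2,1)->N->(1,1)
  grid max=2 at (1,0)
Step 2: ant0:(1,0)->E->(1,1) | ant1:(1,4)->N->(0,4) | ant2:(1,1)->W->(1,0)
  grid max=3 at (1,0)
Step 3: ant0:(1,1)->W->(1,0) | ant1:(0,4)->S->(1,4) | ant2:(1,0)->E->(1,1)
  grid max=4 at (1,0)
Final grid:
  0 0 0 0 0
  4 3 0 0 2
  0 0 0 0 0
  0 0 0 0 0
Max pheromone 4 at (1,0)

Answer: (1,0)=4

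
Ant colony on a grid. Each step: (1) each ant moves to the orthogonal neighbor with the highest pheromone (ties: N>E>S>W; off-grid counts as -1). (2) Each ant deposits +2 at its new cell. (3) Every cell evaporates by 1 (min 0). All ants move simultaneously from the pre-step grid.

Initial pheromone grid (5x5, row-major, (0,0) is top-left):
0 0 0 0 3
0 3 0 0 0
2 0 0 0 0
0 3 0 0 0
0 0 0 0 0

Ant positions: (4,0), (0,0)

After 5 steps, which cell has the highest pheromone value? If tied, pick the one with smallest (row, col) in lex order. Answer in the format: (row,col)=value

Answer: (1,1)=4

Derivation:
Step 1: ant0:(4,0)->N->(3,0) | ant1:(0,0)->E->(0,1)
  grid max=2 at (0,4)
Step 2: ant0:(3,0)->E->(3,1) | ant1:(0,1)->S->(1,1)
  grid max=3 at (1,1)
Step 3: ant0:(3,1)->N->(2,1) | ant1:(1,1)->N->(0,1)
  grid max=2 at (1,1)
Step 4: ant0:(2,1)->N->(1,1) | ant1:(0,1)->S->(1,1)
  grid max=5 at (1,1)
Step 5: ant0:(1,1)->N->(0,1) | ant1:(1,1)->N->(0,1)
  grid max=4 at (1,1)
Final grid:
  0 3 0 0 0
  0 4 0 0 0
  0 0 0 0 0
  0 0 0 0 0
  0 0 0 0 0
Max pheromone 4 at (1,1)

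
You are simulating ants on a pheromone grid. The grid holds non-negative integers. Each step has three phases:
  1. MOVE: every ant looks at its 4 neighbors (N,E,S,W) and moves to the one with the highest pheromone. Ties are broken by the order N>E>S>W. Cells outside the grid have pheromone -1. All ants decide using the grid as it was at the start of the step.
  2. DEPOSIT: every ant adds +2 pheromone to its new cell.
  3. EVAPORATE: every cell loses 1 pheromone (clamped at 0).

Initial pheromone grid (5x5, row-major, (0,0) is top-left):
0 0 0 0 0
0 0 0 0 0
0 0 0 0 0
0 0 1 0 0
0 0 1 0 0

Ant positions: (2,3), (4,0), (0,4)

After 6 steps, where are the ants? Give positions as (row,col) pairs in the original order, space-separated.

Step 1: ant0:(2,3)->N->(1,3) | ant1:(4,0)->N->(3,0) | ant2:(0,4)->S->(1,4)
  grid max=1 at (1,3)
Step 2: ant0:(1,3)->E->(1,4) | ant1:(3,0)->N->(2,0) | ant2:(1,4)->W->(1,3)
  grid max=2 at (1,3)
Step 3: ant0:(1,4)->W->(1,3) | ant1:(2,0)->N->(1,0) | ant2:(1,3)->E->(1,4)
  grid max=3 at (1,3)
Step 4: ant0:(1,3)->E->(1,4) | ant1:(1,0)->N->(0,0) | ant2:(1,4)->W->(1,3)
  grid max=4 at (1,3)
Step 5: ant0:(1,4)->W->(1,3) | ant1:(0,0)->E->(0,1) | ant2:(1,3)->E->(1,4)
  grid max=5 at (1,3)
Step 6: ant0:(1,3)->E->(1,4) | ant1:(0,1)->E->(0,2) | ant2:(1,4)->W->(1,3)
  grid max=6 at (1,3)

(1,4) (0,2) (1,3)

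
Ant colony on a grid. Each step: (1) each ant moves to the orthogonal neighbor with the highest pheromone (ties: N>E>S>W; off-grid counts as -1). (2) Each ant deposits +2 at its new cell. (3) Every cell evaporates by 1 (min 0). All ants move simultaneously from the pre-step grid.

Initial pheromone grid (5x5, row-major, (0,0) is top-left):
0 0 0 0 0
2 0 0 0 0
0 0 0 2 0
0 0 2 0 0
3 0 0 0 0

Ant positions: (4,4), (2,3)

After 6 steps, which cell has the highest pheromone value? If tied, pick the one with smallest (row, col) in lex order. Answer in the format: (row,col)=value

Answer: (2,3)=6

Derivation:
Step 1: ant0:(4,4)->N->(3,4) | ant1:(2,3)->N->(1,3)
  grid max=2 at (4,0)
Step 2: ant0:(3,4)->N->(2,4) | ant1:(1,3)->S->(2,3)
  grid max=2 at (2,3)
Step 3: ant0:(2,4)->W->(2,3) | ant1:(2,3)->E->(2,4)
  grid max=3 at (2,3)
Step 4: ant0:(2,3)->E->(2,4) | ant1:(2,4)->W->(2,3)
  grid max=4 at (2,3)
Step 5: ant0:(2,4)->W->(2,3) | ant1:(2,3)->E->(2,4)
  grid max=5 at (2,3)
Step 6: ant0:(2,3)->E->(2,4) | ant1:(2,4)->W->(2,3)
  grid max=6 at (2,3)
Final grid:
  0 0 0 0 0
  0 0 0 0 0
  0 0 0 6 5
  0 0 0 0 0
  0 0 0 0 0
Max pheromone 6 at (2,3)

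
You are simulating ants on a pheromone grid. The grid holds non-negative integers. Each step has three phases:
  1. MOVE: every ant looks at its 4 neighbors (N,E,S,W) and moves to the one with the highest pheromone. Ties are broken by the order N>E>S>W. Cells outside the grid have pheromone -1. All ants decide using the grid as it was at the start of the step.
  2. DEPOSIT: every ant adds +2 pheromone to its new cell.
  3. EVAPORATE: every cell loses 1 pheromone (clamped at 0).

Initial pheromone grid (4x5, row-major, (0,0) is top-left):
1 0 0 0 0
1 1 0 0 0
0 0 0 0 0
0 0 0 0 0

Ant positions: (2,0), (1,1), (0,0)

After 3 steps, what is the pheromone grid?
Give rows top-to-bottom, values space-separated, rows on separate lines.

After step 1: ants at (1,0),(1,0),(1,0)
  0 0 0 0 0
  6 0 0 0 0
  0 0 0 0 0
  0 0 0 0 0
After step 2: ants at (0,0),(0,0),(0,0)
  5 0 0 0 0
  5 0 0 0 0
  0 0 0 0 0
  0 0 0 0 0
After step 3: ants at (1,0),(1,0),(1,0)
  4 0 0 0 0
  10 0 0 0 0
  0 0 0 0 0
  0 0 0 0 0

4 0 0 0 0
10 0 0 0 0
0 0 0 0 0
0 0 0 0 0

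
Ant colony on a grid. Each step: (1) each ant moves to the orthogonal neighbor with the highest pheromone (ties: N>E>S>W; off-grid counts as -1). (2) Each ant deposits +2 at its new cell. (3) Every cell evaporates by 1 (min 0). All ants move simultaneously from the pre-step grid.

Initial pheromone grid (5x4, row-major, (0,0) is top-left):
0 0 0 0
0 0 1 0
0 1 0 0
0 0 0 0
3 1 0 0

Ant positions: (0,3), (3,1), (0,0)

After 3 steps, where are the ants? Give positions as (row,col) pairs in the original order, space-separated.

Step 1: ant0:(0,3)->S->(1,3) | ant1:(3,1)->N->(2,1) | ant2:(0,0)->E->(0,1)
  grid max=2 at (2,1)
Step 2: ant0:(1,3)->N->(0,3) | ant1:(2,1)->N->(1,1) | ant2:(0,1)->E->(0,2)
  grid max=1 at (0,2)
Step 3: ant0:(0,3)->W->(0,2) | ant1:(1,1)->S->(2,1) | ant2:(0,2)->E->(0,3)
  grid max=2 at (0,2)

(0,2) (2,1) (0,3)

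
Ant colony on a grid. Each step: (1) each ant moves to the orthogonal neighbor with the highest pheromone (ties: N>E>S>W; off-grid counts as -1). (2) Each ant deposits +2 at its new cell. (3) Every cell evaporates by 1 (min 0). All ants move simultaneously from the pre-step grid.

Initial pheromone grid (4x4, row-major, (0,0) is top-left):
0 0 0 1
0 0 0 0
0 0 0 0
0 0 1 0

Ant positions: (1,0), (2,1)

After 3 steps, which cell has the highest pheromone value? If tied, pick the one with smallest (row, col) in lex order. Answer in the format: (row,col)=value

Step 1: ant0:(1,0)->N->(0,0) | ant1:(2,1)->N->(1,1)
  grid max=1 at (0,0)
Step 2: ant0:(0,0)->E->(0,1) | ant1:(1,1)->N->(0,1)
  grid max=3 at (0,1)
Step 3: ant0:(0,1)->E->(0,2) | ant1:(0,1)->E->(0,2)
  grid max=3 at (0,2)
Final grid:
  0 2 3 0
  0 0 0 0
  0 0 0 0
  0 0 0 0
Max pheromone 3 at (0,2)

Answer: (0,2)=3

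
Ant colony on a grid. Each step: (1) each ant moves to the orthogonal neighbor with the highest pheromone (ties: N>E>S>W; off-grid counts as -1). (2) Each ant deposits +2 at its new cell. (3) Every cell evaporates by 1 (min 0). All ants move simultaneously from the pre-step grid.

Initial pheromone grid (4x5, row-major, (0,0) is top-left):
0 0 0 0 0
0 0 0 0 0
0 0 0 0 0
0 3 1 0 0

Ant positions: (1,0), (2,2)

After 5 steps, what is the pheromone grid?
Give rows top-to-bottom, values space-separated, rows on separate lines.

After step 1: ants at (0,0),(3,2)
  1 0 0 0 0
  0 0 0 0 0
  0 0 0 0 0
  0 2 2 0 0
After step 2: ants at (0,1),(3,1)
  0 1 0 0 0
  0 0 0 0 0
  0 0 0 0 0
  0 3 1 0 0
After step 3: ants at (0,2),(3,2)
  0 0 1 0 0
  0 0 0 0 0
  0 0 0 0 0
  0 2 2 0 0
After step 4: ants at (0,3),(3,1)
  0 0 0 1 0
  0 0 0 0 0
  0 0 0 0 0
  0 3 1 0 0
After step 5: ants at (0,4),(3,2)
  0 0 0 0 1
  0 0 0 0 0
  0 0 0 0 0
  0 2 2 0 0

0 0 0 0 1
0 0 0 0 0
0 0 0 0 0
0 2 2 0 0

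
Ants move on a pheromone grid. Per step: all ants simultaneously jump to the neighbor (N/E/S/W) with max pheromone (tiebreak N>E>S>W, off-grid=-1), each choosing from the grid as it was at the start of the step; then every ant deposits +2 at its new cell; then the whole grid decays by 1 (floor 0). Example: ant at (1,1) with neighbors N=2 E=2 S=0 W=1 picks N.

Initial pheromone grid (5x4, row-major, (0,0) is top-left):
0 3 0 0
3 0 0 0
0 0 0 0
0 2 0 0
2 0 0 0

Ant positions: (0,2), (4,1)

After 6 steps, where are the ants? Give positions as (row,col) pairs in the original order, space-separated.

Step 1: ant0:(0,2)->W->(0,1) | ant1:(4,1)->N->(3,1)
  grid max=4 at (0,1)
Step 2: ant0:(0,1)->E->(0,2) | ant1:(3,1)->N->(2,1)
  grid max=3 at (0,1)
Step 3: ant0:(0,2)->W->(0,1) | ant1:(2,1)->S->(3,1)
  grid max=4 at (0,1)
Step 4: ant0:(0,1)->E->(0,2) | ant1:(3,1)->N->(2,1)
  grid max=3 at (0,1)
Step 5: ant0:(0,2)->W->(0,1) | ant1:(2,1)->S->(3,1)
  grid max=4 at (0,1)
Step 6: ant0:(0,1)->E->(0,2) | ant1:(3,1)->N->(2,1)
  grid max=3 at (0,1)

(0,2) (2,1)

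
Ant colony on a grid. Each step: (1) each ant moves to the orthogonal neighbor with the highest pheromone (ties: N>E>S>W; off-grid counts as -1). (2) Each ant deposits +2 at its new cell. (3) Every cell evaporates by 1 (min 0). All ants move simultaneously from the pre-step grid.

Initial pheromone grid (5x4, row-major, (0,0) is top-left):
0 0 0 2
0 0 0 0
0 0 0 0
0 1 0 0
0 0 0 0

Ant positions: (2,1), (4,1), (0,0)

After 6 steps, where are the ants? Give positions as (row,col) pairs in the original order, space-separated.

Step 1: ant0:(2,1)->S->(3,1) | ant1:(4,1)->N->(3,1) | ant2:(0,0)->E->(0,1)
  grid max=4 at (3,1)
Step 2: ant0:(3,1)->N->(2,1) | ant1:(3,1)->N->(2,1) | ant2:(0,1)->E->(0,2)
  grid max=3 at (2,1)
Step 3: ant0:(2,1)->S->(3,1) | ant1:(2,1)->S->(3,1) | ant2:(0,2)->E->(0,3)
  grid max=6 at (3,1)
Step 4: ant0:(3,1)->N->(2,1) | ant1:(3,1)->N->(2,1) | ant2:(0,3)->S->(1,3)
  grid max=5 at (2,1)
Step 5: ant0:(2,1)->S->(3,1) | ant1:(2,1)->S->(3,1) | ant2:(1,3)->N->(0,3)
  grid max=8 at (3,1)
Step 6: ant0:(3,1)->N->(2,1) | ant1:(3,1)->N->(2,1) | ant2:(0,3)->S->(1,3)
  grid max=7 at (2,1)

(2,1) (2,1) (1,3)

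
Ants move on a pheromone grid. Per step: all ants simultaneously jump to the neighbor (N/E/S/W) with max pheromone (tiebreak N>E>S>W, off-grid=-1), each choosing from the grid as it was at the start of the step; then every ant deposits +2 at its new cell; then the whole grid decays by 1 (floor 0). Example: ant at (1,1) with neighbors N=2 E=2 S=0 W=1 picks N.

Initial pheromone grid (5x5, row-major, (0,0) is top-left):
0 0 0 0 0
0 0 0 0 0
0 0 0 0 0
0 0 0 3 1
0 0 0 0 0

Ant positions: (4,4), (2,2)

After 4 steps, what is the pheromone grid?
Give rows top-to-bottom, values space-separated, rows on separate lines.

After step 1: ants at (3,4),(1,2)
  0 0 0 0 0
  0 0 1 0 0
  0 0 0 0 0
  0 0 0 2 2
  0 0 0 0 0
After step 2: ants at (3,3),(0,2)
  0 0 1 0 0
  0 0 0 0 0
  0 0 0 0 0
  0 0 0 3 1
  0 0 0 0 0
After step 3: ants at (3,4),(0,3)
  0 0 0 1 0
  0 0 0 0 0
  0 0 0 0 0
  0 0 0 2 2
  0 0 0 0 0
After step 4: ants at (3,3),(0,4)
  0 0 0 0 1
  0 0 0 0 0
  0 0 0 0 0
  0 0 0 3 1
  0 0 0 0 0

0 0 0 0 1
0 0 0 0 0
0 0 0 0 0
0 0 0 3 1
0 0 0 0 0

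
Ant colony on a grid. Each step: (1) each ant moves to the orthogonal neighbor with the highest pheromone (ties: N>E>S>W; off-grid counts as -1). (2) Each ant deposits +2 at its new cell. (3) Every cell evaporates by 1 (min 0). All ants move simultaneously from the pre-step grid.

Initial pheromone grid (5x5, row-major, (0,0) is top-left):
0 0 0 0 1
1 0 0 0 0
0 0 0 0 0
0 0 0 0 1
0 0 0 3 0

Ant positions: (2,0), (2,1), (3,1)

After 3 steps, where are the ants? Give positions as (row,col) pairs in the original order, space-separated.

Step 1: ant0:(2,0)->N->(1,0) | ant1:(2,1)->N->(1,1) | ant2:(3,1)->N->(2,1)
  grid max=2 at (1,0)
Step 2: ant0:(1,0)->E->(1,1) | ant1:(1,1)->W->(1,0) | ant2:(2,1)->N->(1,1)
  grid max=4 at (1,1)
Step 3: ant0:(1,1)->W->(1,0) | ant1:(1,0)->E->(1,1) | ant2:(1,1)->W->(1,0)
  grid max=6 at (1,0)

(1,0) (1,1) (1,0)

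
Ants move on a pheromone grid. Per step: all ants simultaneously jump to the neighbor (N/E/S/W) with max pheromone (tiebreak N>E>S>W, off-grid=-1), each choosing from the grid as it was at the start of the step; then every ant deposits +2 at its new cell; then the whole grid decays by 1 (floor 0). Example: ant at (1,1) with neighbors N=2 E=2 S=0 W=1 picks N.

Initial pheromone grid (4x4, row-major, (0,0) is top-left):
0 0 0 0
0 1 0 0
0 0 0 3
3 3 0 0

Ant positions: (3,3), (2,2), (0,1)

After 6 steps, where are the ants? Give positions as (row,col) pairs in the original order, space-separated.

Step 1: ant0:(3,3)->N->(2,3) | ant1:(2,2)->E->(2,3) | ant2:(0,1)->S->(1,1)
  grid max=6 at (2,3)
Step 2: ant0:(2,3)->N->(1,3) | ant1:(2,3)->N->(1,3) | ant2:(1,1)->N->(0,1)
  grid max=5 at (2,3)
Step 3: ant0:(1,3)->S->(2,3) | ant1:(1,3)->S->(2,3) | ant2:(0,1)->S->(1,1)
  grid max=8 at (2,3)
Step 4: ant0:(2,3)->N->(1,3) | ant1:(2,3)->N->(1,3) | ant2:(1,1)->N->(0,1)
  grid max=7 at (2,3)
Step 5: ant0:(1,3)->S->(2,3) | ant1:(1,3)->S->(2,3) | ant2:(0,1)->S->(1,1)
  grid max=10 at (2,3)
Step 6: ant0:(2,3)->N->(1,3) | ant1:(2,3)->N->(1,3) | ant2:(1,1)->N->(0,1)
  grid max=9 at (2,3)

(1,3) (1,3) (0,1)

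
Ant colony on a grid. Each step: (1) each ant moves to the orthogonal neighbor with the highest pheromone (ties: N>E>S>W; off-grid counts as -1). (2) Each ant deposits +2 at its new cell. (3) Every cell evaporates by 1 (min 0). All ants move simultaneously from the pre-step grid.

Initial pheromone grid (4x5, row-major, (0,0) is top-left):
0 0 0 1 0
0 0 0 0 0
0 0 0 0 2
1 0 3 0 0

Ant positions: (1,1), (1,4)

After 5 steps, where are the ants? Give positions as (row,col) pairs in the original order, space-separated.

Step 1: ant0:(1,1)->N->(0,1) | ant1:(1,4)->S->(2,4)
  grid max=3 at (2,4)
Step 2: ant0:(0,1)->E->(0,2) | ant1:(2,4)->N->(1,4)
  grid max=2 at (2,4)
Step 3: ant0:(0,2)->E->(0,3) | ant1:(1,4)->S->(2,4)
  grid max=3 at (2,4)
Step 4: ant0:(0,3)->E->(0,4) | ant1:(2,4)->N->(1,4)
  grid max=2 at (2,4)
Step 5: ant0:(0,4)->S->(1,4) | ant1:(1,4)->S->(2,4)
  grid max=3 at (2,4)

(1,4) (2,4)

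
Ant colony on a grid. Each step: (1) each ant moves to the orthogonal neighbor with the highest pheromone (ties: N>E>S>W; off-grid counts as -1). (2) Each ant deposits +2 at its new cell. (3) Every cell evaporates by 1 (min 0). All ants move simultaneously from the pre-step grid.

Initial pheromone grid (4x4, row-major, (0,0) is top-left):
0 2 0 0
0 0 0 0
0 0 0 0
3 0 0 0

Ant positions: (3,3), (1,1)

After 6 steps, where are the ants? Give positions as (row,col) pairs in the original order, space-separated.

Step 1: ant0:(3,3)->N->(2,3) | ant1:(1,1)->N->(0,1)
  grid max=3 at (0,1)
Step 2: ant0:(2,3)->N->(1,3) | ant1:(0,1)->E->(0,2)
  grid max=2 at (0,1)
Step 3: ant0:(1,3)->N->(0,3) | ant1:(0,2)->W->(0,1)
  grid max=3 at (0,1)
Step 4: ant0:(0,3)->S->(1,3) | ant1:(0,1)->E->(0,2)
  grid max=2 at (0,1)
Step 5: ant0:(1,3)->N->(0,3) | ant1:(0,2)->W->(0,1)
  grid max=3 at (0,1)
Step 6: ant0:(0,3)->S->(1,3) | ant1:(0,1)->E->(0,2)
  grid max=2 at (0,1)

(1,3) (0,2)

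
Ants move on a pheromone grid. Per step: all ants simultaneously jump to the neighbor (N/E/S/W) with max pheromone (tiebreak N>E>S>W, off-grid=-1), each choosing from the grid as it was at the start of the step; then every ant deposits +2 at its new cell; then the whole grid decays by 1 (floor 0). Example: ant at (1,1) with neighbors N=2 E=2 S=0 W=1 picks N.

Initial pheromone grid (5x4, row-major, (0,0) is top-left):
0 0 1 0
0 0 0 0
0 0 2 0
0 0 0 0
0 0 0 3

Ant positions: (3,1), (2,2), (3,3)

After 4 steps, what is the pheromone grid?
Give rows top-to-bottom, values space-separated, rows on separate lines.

After step 1: ants at (2,1),(1,2),(4,3)
  0 0 0 0
  0 0 1 0
  0 1 1 0
  0 0 0 0
  0 0 0 4
After step 2: ants at (2,2),(2,2),(3,3)
  0 0 0 0
  0 0 0 0
  0 0 4 0
  0 0 0 1
  0 0 0 3
After step 3: ants at (1,2),(1,2),(4,3)
  0 0 0 0
  0 0 3 0
  0 0 3 0
  0 0 0 0
  0 0 0 4
After step 4: ants at (2,2),(2,2),(3,3)
  0 0 0 0
  0 0 2 0
  0 0 6 0
  0 0 0 1
  0 0 0 3

0 0 0 0
0 0 2 0
0 0 6 0
0 0 0 1
0 0 0 3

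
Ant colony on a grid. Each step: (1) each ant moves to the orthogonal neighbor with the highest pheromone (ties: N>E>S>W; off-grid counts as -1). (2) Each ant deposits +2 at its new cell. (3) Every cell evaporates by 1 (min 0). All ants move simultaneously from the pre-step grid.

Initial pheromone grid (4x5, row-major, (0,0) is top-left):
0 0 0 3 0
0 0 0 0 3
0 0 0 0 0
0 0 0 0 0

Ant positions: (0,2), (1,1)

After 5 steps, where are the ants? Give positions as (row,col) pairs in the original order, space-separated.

Step 1: ant0:(0,2)->E->(0,3) | ant1:(1,1)->N->(0,1)
  grid max=4 at (0,3)
Step 2: ant0:(0,3)->E->(0,4) | ant1:(0,1)->E->(0,2)
  grid max=3 at (0,3)
Step 3: ant0:(0,4)->W->(0,3) | ant1:(0,2)->E->(0,3)
  grid max=6 at (0,3)
Step 4: ant0:(0,3)->E->(0,4) | ant1:(0,3)->E->(0,4)
  grid max=5 at (0,3)
Step 5: ant0:(0,4)->W->(0,3) | ant1:(0,4)->W->(0,3)
  grid max=8 at (0,3)

(0,3) (0,3)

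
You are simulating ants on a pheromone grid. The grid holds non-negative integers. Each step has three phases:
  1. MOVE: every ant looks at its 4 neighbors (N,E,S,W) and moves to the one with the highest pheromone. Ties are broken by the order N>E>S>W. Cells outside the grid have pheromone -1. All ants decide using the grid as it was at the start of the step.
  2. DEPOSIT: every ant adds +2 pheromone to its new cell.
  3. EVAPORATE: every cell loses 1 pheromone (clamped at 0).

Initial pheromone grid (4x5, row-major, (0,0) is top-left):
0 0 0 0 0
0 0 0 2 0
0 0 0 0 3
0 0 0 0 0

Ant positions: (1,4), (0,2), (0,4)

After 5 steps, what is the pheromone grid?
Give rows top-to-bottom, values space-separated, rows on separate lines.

After step 1: ants at (2,4),(0,3),(1,4)
  0 0 0 1 0
  0 0 0 1 1
  0 0 0 0 4
  0 0 0 0 0
After step 2: ants at (1,4),(1,3),(2,4)
  0 0 0 0 0
  0 0 0 2 2
  0 0 0 0 5
  0 0 0 0 0
After step 3: ants at (2,4),(1,4),(1,4)
  0 0 0 0 0
  0 0 0 1 5
  0 0 0 0 6
  0 0 0 0 0
After step 4: ants at (1,4),(2,4),(2,4)
  0 0 0 0 0
  0 0 0 0 6
  0 0 0 0 9
  0 0 0 0 0
After step 5: ants at (2,4),(1,4),(1,4)
  0 0 0 0 0
  0 0 0 0 9
  0 0 0 0 10
  0 0 0 0 0

0 0 0 0 0
0 0 0 0 9
0 0 0 0 10
0 0 0 0 0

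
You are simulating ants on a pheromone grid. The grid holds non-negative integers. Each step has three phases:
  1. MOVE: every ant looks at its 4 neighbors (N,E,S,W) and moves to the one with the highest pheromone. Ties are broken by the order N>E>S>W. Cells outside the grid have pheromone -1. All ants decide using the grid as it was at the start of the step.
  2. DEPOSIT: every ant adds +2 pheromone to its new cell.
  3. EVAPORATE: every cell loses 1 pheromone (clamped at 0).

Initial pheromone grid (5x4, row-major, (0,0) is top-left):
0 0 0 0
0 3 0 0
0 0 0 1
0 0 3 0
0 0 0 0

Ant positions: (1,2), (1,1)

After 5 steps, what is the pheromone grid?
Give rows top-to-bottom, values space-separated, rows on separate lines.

After step 1: ants at (1,1),(0,1)
  0 1 0 0
  0 4 0 0
  0 0 0 0
  0 0 2 0
  0 0 0 0
After step 2: ants at (0,1),(1,1)
  0 2 0 0
  0 5 0 0
  0 0 0 0
  0 0 1 0
  0 0 0 0
After step 3: ants at (1,1),(0,1)
  0 3 0 0
  0 6 0 0
  0 0 0 0
  0 0 0 0
  0 0 0 0
After step 4: ants at (0,1),(1,1)
  0 4 0 0
  0 7 0 0
  0 0 0 0
  0 0 0 0
  0 0 0 0
After step 5: ants at (1,1),(0,1)
  0 5 0 0
  0 8 0 0
  0 0 0 0
  0 0 0 0
  0 0 0 0

0 5 0 0
0 8 0 0
0 0 0 0
0 0 0 0
0 0 0 0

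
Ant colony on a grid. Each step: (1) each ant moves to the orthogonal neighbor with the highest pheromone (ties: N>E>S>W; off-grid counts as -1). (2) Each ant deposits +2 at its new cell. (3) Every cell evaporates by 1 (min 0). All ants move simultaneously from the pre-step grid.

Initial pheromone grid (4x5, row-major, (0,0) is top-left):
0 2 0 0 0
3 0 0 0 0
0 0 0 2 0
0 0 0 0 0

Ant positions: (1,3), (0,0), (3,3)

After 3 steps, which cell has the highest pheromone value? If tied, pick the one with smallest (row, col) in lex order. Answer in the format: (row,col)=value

Answer: (2,3)=7

Derivation:
Step 1: ant0:(1,3)->S->(2,3) | ant1:(0,0)->S->(1,0) | ant2:(3,3)->N->(2,3)
  grid max=5 at (2,3)
Step 2: ant0:(2,3)->N->(1,3) | ant1:(1,0)->N->(0,0) | ant2:(2,3)->N->(1,3)
  grid max=4 at (2,3)
Step 3: ant0:(1,3)->S->(2,3) | ant1:(0,0)->S->(1,0) | ant2:(1,3)->S->(2,3)
  grid max=7 at (2,3)
Final grid:
  0 0 0 0 0
  4 0 0 2 0
  0 0 0 7 0
  0 0 0 0 0
Max pheromone 7 at (2,3)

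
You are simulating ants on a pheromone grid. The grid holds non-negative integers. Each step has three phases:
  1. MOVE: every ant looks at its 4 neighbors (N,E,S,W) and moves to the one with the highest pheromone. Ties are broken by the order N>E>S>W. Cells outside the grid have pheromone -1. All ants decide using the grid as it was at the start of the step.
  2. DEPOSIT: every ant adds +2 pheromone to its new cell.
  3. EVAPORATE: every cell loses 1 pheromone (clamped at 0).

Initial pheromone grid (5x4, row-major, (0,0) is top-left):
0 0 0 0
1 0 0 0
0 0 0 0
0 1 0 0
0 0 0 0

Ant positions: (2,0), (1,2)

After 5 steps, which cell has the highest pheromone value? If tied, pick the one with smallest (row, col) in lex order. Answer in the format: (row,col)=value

Step 1: ant0:(2,0)->N->(1,0) | ant1:(1,2)->N->(0,2)
  grid max=2 at (1,0)
Step 2: ant0:(1,0)->N->(0,0) | ant1:(0,2)->E->(0,3)
  grid max=1 at (0,0)
Step 3: ant0:(0,0)->S->(1,0) | ant1:(0,3)->S->(1,3)
  grid max=2 at (1,0)
Step 4: ant0:(1,0)->N->(0,0) | ant1:(1,3)->N->(0,3)
  grid max=1 at (0,0)
Step 5: ant0:(0,0)->S->(1,0) | ant1:(0,3)->S->(1,3)
  grid max=2 at (1,0)
Final grid:
  0 0 0 0
  2 0 0 1
  0 0 0 0
  0 0 0 0
  0 0 0 0
Max pheromone 2 at (1,0)

Answer: (1,0)=2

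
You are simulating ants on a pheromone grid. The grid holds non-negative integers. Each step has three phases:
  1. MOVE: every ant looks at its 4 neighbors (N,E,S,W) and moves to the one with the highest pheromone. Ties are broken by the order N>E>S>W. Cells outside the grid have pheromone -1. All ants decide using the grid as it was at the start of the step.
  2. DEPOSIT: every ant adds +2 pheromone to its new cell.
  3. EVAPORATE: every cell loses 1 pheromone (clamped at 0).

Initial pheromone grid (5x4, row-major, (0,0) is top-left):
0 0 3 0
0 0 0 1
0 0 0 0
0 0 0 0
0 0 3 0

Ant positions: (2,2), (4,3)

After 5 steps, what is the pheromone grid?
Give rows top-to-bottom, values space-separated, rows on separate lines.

After step 1: ants at (1,2),(4,2)
  0 0 2 0
  0 0 1 0
  0 0 0 0
  0 0 0 0
  0 0 4 0
After step 2: ants at (0,2),(3,2)
  0 0 3 0
  0 0 0 0
  0 0 0 0
  0 0 1 0
  0 0 3 0
After step 3: ants at (0,3),(4,2)
  0 0 2 1
  0 0 0 0
  0 0 0 0
  0 0 0 0
  0 0 4 0
After step 4: ants at (0,2),(3,2)
  0 0 3 0
  0 0 0 0
  0 0 0 0
  0 0 1 0
  0 0 3 0
After step 5: ants at (0,3),(4,2)
  0 0 2 1
  0 0 0 0
  0 0 0 0
  0 0 0 0
  0 0 4 0

0 0 2 1
0 0 0 0
0 0 0 0
0 0 0 0
0 0 4 0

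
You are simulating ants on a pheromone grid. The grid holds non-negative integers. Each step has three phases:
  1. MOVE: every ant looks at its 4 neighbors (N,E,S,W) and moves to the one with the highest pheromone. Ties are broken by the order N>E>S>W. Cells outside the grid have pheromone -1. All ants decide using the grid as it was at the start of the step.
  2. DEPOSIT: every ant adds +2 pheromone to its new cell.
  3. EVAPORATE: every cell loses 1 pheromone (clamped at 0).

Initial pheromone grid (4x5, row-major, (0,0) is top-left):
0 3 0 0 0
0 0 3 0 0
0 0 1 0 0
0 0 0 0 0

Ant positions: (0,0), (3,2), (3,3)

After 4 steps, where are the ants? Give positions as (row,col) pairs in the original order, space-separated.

Step 1: ant0:(0,0)->E->(0,1) | ant1:(3,2)->N->(2,2) | ant2:(3,3)->N->(2,3)
  grid max=4 at (0,1)
Step 2: ant0:(0,1)->E->(0,2) | ant1:(2,2)->N->(1,2) | ant2:(2,3)->W->(2,2)
  grid max=3 at (0,1)
Step 3: ant0:(0,2)->S->(1,2) | ant1:(1,2)->S->(2,2) | ant2:(2,2)->N->(1,2)
  grid max=6 at (1,2)
Step 4: ant0:(1,2)->S->(2,2) | ant1:(2,2)->N->(1,2) | ant2:(1,2)->S->(2,2)
  grid max=7 at (1,2)

(2,2) (1,2) (2,2)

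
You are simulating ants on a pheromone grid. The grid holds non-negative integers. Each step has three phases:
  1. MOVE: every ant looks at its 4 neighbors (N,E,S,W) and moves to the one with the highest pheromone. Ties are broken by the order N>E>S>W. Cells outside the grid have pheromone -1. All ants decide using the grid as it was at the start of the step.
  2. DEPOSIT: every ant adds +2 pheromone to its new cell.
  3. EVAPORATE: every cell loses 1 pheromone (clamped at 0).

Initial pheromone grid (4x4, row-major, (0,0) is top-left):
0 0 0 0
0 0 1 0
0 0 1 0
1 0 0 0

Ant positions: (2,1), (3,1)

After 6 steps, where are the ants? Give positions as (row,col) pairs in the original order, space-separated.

Step 1: ant0:(2,1)->E->(2,2) | ant1:(3,1)->W->(3,0)
  grid max=2 at (2,2)
Step 2: ant0:(2,2)->N->(1,2) | ant1:(3,0)->N->(2,0)
  grid max=1 at (1,2)
Step 3: ant0:(1,2)->S->(2,2) | ant1:(2,0)->S->(3,0)
  grid max=2 at (2,2)
Step 4: ant0:(2,2)->N->(1,2) | ant1:(3,0)->N->(2,0)
  grid max=1 at (1,2)
Step 5: ant0:(1,2)->S->(2,2) | ant1:(2,0)->S->(3,0)
  grid max=2 at (2,2)
Step 6: ant0:(2,2)->N->(1,2) | ant1:(3,0)->N->(2,0)
  grid max=1 at (1,2)

(1,2) (2,0)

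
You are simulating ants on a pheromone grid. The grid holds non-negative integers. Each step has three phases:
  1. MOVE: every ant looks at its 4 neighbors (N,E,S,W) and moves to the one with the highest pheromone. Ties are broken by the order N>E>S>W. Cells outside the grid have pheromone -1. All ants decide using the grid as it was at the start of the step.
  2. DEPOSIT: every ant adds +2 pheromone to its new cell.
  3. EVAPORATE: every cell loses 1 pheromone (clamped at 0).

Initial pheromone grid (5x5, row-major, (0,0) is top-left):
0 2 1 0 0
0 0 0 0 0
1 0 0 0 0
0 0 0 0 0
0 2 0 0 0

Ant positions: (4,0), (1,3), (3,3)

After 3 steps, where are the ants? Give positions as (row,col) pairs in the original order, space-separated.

Step 1: ant0:(4,0)->E->(4,1) | ant1:(1,3)->N->(0,3) | ant2:(3,3)->N->(2,3)
  grid max=3 at (4,1)
Step 2: ant0:(4,1)->N->(3,1) | ant1:(0,3)->E->(0,4) | ant2:(2,3)->N->(1,3)
  grid max=2 at (4,1)
Step 3: ant0:(3,1)->S->(4,1) | ant1:(0,4)->S->(1,4) | ant2:(1,3)->N->(0,3)
  grid max=3 at (4,1)

(4,1) (1,4) (0,3)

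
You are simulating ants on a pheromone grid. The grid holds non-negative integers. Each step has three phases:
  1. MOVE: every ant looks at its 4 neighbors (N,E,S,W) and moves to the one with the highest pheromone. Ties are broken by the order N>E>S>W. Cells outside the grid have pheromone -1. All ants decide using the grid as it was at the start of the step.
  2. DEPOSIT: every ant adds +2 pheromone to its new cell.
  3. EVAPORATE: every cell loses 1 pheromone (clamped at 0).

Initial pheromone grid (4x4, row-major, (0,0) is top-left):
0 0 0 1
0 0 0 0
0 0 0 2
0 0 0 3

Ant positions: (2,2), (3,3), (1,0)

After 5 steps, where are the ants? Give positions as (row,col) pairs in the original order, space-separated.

Step 1: ant0:(2,2)->E->(2,3) | ant1:(3,3)->N->(2,3) | ant2:(1,0)->N->(0,0)
  grid max=5 at (2,3)
Step 2: ant0:(2,3)->S->(3,3) | ant1:(2,3)->S->(3,3) | ant2:(0,0)->E->(0,1)
  grid max=5 at (3,3)
Step 3: ant0:(3,3)->N->(2,3) | ant1:(3,3)->N->(2,3) | ant2:(0,1)->E->(0,2)
  grid max=7 at (2,3)
Step 4: ant0:(2,3)->S->(3,3) | ant1:(2,3)->S->(3,3) | ant2:(0,2)->E->(0,3)
  grid max=7 at (3,3)
Step 5: ant0:(3,3)->N->(2,3) | ant1:(3,3)->N->(2,3) | ant2:(0,3)->S->(1,3)
  grid max=9 at (2,3)

(2,3) (2,3) (1,3)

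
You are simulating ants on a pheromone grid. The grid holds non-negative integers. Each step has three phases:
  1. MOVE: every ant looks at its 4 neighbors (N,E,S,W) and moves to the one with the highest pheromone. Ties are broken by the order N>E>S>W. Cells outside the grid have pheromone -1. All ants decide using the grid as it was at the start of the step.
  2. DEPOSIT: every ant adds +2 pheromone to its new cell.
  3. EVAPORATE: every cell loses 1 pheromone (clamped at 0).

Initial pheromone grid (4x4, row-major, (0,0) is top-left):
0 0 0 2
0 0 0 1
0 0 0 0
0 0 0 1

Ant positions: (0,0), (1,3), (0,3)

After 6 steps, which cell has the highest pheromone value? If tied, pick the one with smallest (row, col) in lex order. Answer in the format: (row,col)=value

Step 1: ant0:(0,0)->E->(0,1) | ant1:(1,3)->N->(0,3) | ant2:(0,3)->S->(1,3)
  grid max=3 at (0,3)
Step 2: ant0:(0,1)->E->(0,2) | ant1:(0,3)->S->(1,3) | ant2:(1,3)->N->(0,3)
  grid max=4 at (0,3)
Step 3: ant0:(0,2)->E->(0,3) | ant1:(1,3)->N->(0,3) | ant2:(0,3)->S->(1,3)
  grid max=7 at (0,3)
Step 4: ant0:(0,3)->S->(1,3) | ant1:(0,3)->S->(1,3) | ant2:(1,3)->N->(0,3)
  grid max=8 at (0,3)
Step 5: ant0:(1,3)->N->(0,3) | ant1:(1,3)->N->(0,3) | ant2:(0,3)->S->(1,3)
  grid max=11 at (0,3)
Step 6: ant0:(0,3)->S->(1,3) | ant1:(0,3)->S->(1,3) | ant2:(1,3)->N->(0,3)
  grid max=12 at (0,3)
Final grid:
  0 0 0 12
  0 0 0 11
  0 0 0 0
  0 0 0 0
Max pheromone 12 at (0,3)

Answer: (0,3)=12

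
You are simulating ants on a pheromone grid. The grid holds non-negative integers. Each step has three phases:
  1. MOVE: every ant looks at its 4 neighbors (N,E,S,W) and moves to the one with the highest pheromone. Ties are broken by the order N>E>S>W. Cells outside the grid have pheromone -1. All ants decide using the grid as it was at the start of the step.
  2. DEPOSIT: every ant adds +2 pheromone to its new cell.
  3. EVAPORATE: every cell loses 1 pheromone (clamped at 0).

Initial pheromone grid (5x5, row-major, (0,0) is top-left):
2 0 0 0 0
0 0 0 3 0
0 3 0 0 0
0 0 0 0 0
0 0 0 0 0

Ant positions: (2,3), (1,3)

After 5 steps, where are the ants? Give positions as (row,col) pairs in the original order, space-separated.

Step 1: ant0:(2,3)->N->(1,3) | ant1:(1,3)->N->(0,3)
  grid max=4 at (1,3)
Step 2: ant0:(1,3)->N->(0,3) | ant1:(0,3)->S->(1,3)
  grid max=5 at (1,3)
Step 3: ant0:(0,3)->S->(1,3) | ant1:(1,3)->N->(0,3)
  grid max=6 at (1,3)
Step 4: ant0:(1,3)->N->(0,3) | ant1:(0,3)->S->(1,3)
  grid max=7 at (1,3)
Step 5: ant0:(0,3)->S->(1,3) | ant1:(1,3)->N->(0,3)
  grid max=8 at (1,3)

(1,3) (0,3)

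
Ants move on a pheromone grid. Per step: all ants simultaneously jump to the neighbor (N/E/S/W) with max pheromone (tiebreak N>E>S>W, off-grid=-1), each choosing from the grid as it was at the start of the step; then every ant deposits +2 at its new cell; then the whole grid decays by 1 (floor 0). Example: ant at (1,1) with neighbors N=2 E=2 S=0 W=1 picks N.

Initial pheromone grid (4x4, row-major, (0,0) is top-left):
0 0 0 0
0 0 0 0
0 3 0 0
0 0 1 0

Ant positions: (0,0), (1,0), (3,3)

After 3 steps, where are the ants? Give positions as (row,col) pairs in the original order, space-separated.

Step 1: ant0:(0,0)->E->(0,1) | ant1:(1,0)->N->(0,0) | ant2:(3,3)->W->(3,2)
  grid max=2 at (2,1)
Step 2: ant0:(0,1)->W->(0,0) | ant1:(0,0)->E->(0,1) | ant2:(3,2)->N->(2,2)
  grid max=2 at (0,0)
Step 3: ant0:(0,0)->E->(0,1) | ant1:(0,1)->W->(0,0) | ant2:(2,2)->S->(3,2)
  grid max=3 at (0,0)

(0,1) (0,0) (3,2)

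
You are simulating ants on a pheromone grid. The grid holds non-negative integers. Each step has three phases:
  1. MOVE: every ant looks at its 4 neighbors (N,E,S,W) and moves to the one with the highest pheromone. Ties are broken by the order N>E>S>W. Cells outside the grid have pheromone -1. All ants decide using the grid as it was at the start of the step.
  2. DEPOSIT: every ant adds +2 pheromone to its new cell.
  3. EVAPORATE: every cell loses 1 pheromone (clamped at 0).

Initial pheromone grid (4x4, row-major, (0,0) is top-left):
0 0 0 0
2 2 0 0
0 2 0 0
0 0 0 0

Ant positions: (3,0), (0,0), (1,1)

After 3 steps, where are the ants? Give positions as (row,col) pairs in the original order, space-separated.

Step 1: ant0:(3,0)->N->(2,0) | ant1:(0,0)->S->(1,0) | ant2:(1,1)->S->(2,1)
  grid max=3 at (1,0)
Step 2: ant0:(2,0)->N->(1,0) | ant1:(1,0)->E->(1,1) | ant2:(2,1)->N->(1,1)
  grid max=4 at (1,0)
Step 3: ant0:(1,0)->E->(1,1) | ant1:(1,1)->W->(1,0) | ant2:(1,1)->W->(1,0)
  grid max=7 at (1,0)

(1,1) (1,0) (1,0)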